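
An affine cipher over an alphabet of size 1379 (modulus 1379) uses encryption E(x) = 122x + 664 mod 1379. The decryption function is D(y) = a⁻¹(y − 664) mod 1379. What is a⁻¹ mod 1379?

Extended Euclidean algorithm:
1379 = 11·122 + 37
122 = 3·37 + 11
37 = 3·11 + 4
11 = 2·4 + 3
4 = 1·3 + 1
3 = 3·1 + 0
The gcd is 1. Working backward:
1 = 4 − 3
1 = −11 + 3·4
1 = 3·37 − 10·11
1 = −10·122 + 33·37
1 = 33·1379 − 373·122
So 122·(-373) ≡ 1 (mod 1379), and -373 ≡ 1006 (mod 1379).

1006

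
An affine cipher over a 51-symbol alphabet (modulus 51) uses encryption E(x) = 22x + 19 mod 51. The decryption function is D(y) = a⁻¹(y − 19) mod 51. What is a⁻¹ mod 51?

Extended Euclidean algorithm:
51 = 2·22 + 7
22 = 3·7 + 1
7 = 7·1 + 0
The gcd is 1. Working backward:
1 = 22 − 3·7
1 = −3·51 + 7·22
So 22·7 ≡ 1 (mod 51).

7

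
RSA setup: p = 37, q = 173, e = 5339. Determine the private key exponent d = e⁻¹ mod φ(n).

φ(n) = (p−1)(q−1) = 36·172 = 6192.
Need d with 5339·d ≡ 1 (mod 6192). Apply the extended Euclidean algorithm:
6192 = 1×5339 + 853
5339 = 6×853 + 221
853 = 3×221 + 190
221 = 1×190 + 31
190 = 6×31 + 4
31 = 7×4 + 3
4 = 1×3 + 1
3 = 3×1 + 0
Back-substitute:
1 = 4 − 3
1 = −31 + 8·4
1 = 8·190 − 49·31
1 = −49·221 + 57·190
1 = 57·853 − 220·221
1 = −220·5339 + 1377·853
1 = 1377·6192 − 1597·5339
So 5339·(-1597) ≡ 1 (mod 6192), hence d ≡ -1597 ≡ 4595 (mod 6192).

4595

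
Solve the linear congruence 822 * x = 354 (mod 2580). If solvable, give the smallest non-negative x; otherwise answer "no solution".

217

First find gcd(822, 2580):
2580 = 3×822 + 114
822 = 7×114 + 24
114 = 4×24 + 18
24 = 1×18 + 6
18 = 3×6 + 0
gcd = 6 and 6 | 354, so solutions exist. Divide through by 6: 137x ≡ 59 (mod 430).
Now find 137⁻¹ mod 430:
430 = 3·137 + 19
137 = 7·19 + 4
19 = 4·4 + 3
4 = 1·3 + 1
3 = 3·1 + 0
Back-substitute:
1 = 4 − 3
1 = −19 + 5·4
1 = 5·137 − 36·19
1 = −36·430 + 113·137
So 137⁻¹ ≡ 113 (mod 430).
Then x ≡ 113·59 ≡ 217 (mod 430); the smallest non-negative solution is x = 217.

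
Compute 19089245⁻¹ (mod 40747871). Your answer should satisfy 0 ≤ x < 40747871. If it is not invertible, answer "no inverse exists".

30642264

Apply the Euclidean algorithm to 40747871 and 19089245:
40747871 = 2×19089245 + 2569381
19089245 = 7×2569381 + 1103578
2569381 = 2×1103578 + 362225
1103578 = 3×362225 + 16903
362225 = 21×16903 + 7262
16903 = 2×7262 + 2379
7262 = 3×2379 + 125
2379 = 19×125 + 4
125 = 31×4 + 1
4 = 4×1 + 0
The gcd is 1. Working backward:
1 = 125 − 31·4
1 = −31·2379 + 590·125
1 = 590·7262 − 1801·2379
1 = −1801·16903 + 4192·7262
1 = 4192·362225 − 89833·16903
1 = −89833·1103578 + 273691·362225
1 = 273691·2569381 − 637215·1103578
1 = −637215·19089245 + 4734196·2569381
1 = 4734196·40747871 − 10105607·19089245
Thus 19089245·(-10105607) ≡ 1 (mod 40747871); reducing, -10105607 mod 40747871 = 30642264.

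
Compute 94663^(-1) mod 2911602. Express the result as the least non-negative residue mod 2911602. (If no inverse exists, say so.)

Apply the Euclidean algorithm to 2911602 and 94663:
2911602 = 30*94663 + 71712
94663 = 1*71712 + 22951
71712 = 3*22951 + 2859
22951 = 8*2859 + 79
2859 = 36*79 + 15
79 = 5*15 + 4
15 = 3*4 + 3
4 = 1*3 + 1
3 = 3*1 + 0
gcd = 1, so the inverse exists. Back-substitute:
1 = 4 − 3
1 = −15 + 4·4
1 = 4·79 − 21·15
1 = −21·2859 + 760·79
1 = 760·22951 − 6101·2859
1 = −6101·71712 + 19063·22951
1 = 19063·94663 − 25164·71712
1 = −25164·2911602 + 773983·94663
So 94663·773983 ≡ 1 (mod 2911602).

773983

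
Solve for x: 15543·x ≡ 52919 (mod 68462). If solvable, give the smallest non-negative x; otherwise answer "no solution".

68461

First find gcd(15543, 68462):
68462 = 4×15543 + 6290
15543 = 2×6290 + 2963
6290 = 2×2963 + 364
2963 = 8×364 + 51
364 = 7×51 + 7
51 = 7×7 + 2
7 = 3×2 + 1
2 = 2×1 + 0
gcd = 1, so a unique solution mod 68462 exists.
Back-substitute for the Bézout coefficients:
1 = 7 − 3·2
1 = −3·51 + 22·7
1 = 22·364 − 157·51
1 = −157·2963 + 1278·364
1 = 1278·6290 − 2713·2963
1 = −2713·15543 + 6704·6290
1 = 6704·68462 − 29529·15543
So 15543·(-29529) ≡ 1 (mod 68462), giving 15543⁻¹ ≡ 38933.
x ≡ 15543⁻¹·52919 ≡ 38933·52919 ≡ 68461 (mod 68462).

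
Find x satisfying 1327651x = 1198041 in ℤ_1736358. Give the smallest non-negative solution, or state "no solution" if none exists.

63273

First find gcd(1327651, 1736358):
1736358 = 1·1327651 + 408707
1327651 = 3·408707 + 101530
408707 = 4·101530 + 2587
101530 = 39·2587 + 637
2587 = 4·637 + 39
637 = 16·39 + 13
39 = 3·13 + 0
gcd = 13 and 13 | 1198041, so solutions exist. Divide through by 13: 102127x ≡ 92157 (mod 133566).
Now find 102127⁻¹ mod 133566:
133566 = 1·102127 + 31439
102127 = 3·31439 + 7810
31439 = 4·7810 + 199
7810 = 39·199 + 49
199 = 4·49 + 3
49 = 16·3 + 1
3 = 3·1 + 0
Back-substitute:
1 = 49 − 16·3
1 = −16·199 + 65·49
1 = 65·7810 − 2551·199
1 = −2551·31439 + 10269·7810
1 = 10269·102127 − 33358·31439
1 = −33358·133566 + 43627·102127
So 102127⁻¹ ≡ 43627 (mod 133566).
Then x ≡ 43627·92157 ≡ 63273 (mod 133566); the smallest non-negative solution is x = 63273.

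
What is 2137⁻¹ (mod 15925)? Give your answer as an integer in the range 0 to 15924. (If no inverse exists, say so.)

Extended Euclidean algorithm:
15925 = 7·2137 + 966
2137 = 2·966 + 205
966 = 4·205 + 146
205 = 1·146 + 59
146 = 2·59 + 28
59 = 2·28 + 3
28 = 9·3 + 1
3 = 3·1 + 0
The gcd is 1. Working backward:
1 = 28 − 9·3
1 = −9·59 + 19·28
1 = 19·146 − 47·59
1 = −47·205 + 66·146
1 = 66·966 − 311·205
1 = −311·2137 + 688·966
1 = 688·15925 − 5127·2137
So 2137·(-5127) ≡ 1 (mod 15925), and -5127 ≡ 10798 (mod 15925).

10798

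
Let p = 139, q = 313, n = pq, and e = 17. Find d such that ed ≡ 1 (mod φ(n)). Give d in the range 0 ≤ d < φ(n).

φ(n) = (p−1)(q−1) = 138·312 = 43056.
Need d with 17·d ≡ 1 (mod 43056). Apply the extended Euclidean algorithm:
43056 = 2532*17 + 12
17 = 1*12 + 5
12 = 2*5 + 2
5 = 2*2 + 1
2 = 2*1 + 0
Back-substitute:
1 = 5 − 2·2
1 = −2·12 + 5·5
1 = 5·17 − 7·12
1 = −7·43056 + 17729·17
So 17·17729 ≡ 1 (mod 43056), hence d = 17729.

17729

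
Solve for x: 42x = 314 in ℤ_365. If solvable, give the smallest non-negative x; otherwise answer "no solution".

77

First find gcd(42, 365):
365 = 8×42 + 29
42 = 1×29 + 13
29 = 2×13 + 3
13 = 4×3 + 1
3 = 3×1 + 0
gcd = 1, so a unique solution mod 365 exists.
Back-substitute for the Bézout coefficients:
1 = 13 − 4·3
1 = −4·29 + 9·13
1 = 9·42 − 13·29
1 = −13·365 + 113·42
So 42·(113) ≡ 1 (mod 365), giving 42⁻¹ ≡ 113.
x ≡ 42⁻¹·314 ≡ 113·314 ≡ 77 (mod 365).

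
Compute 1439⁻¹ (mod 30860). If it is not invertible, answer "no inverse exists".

2359

Extended Euclidean algorithm:
30860 = 21*1439 + 641
1439 = 2*641 + 157
641 = 4*157 + 13
157 = 12*13 + 1
13 = 13*1 + 0
The gcd is 1. Working backward:
1 = 157 − 12·13
1 = −12·641 + 49·157
1 = 49·1439 − 110·641
1 = −110·30860 + 2359·1439
So 1439·2359 ≡ 1 (mod 30860).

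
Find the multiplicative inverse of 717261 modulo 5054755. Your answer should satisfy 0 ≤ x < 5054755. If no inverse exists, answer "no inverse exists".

4507236

Extended Euclidean algorithm:
5054755 = 7*717261 + 33928
717261 = 21*33928 + 4773
33928 = 7*4773 + 517
4773 = 9*517 + 120
517 = 4*120 + 37
120 = 3*37 + 9
37 = 4*9 + 1
9 = 9*1 + 0
gcd = 1, so the inverse exists. Back-substitute:
1 = 37 − 4·9
1 = −4·120 + 13·37
1 = 13·517 − 56·120
1 = −56·4773 + 517·517
1 = 517·33928 − 3675·4773
1 = −3675·717261 + 77692·33928
1 = 77692·5054755 − 547519·717261
Thus 717261·(-547519) ≡ 1 (mod 5054755); reducing, -547519 mod 5054755 = 4507236.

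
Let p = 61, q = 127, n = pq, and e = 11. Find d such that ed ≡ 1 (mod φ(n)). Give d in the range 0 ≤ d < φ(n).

4811

φ(n) = (p−1)(q−1) = 60·126 = 7560.
Need d with 11·d ≡ 1 (mod 7560). Apply the extended Euclidean algorithm:
7560 = 687×11 + 3
11 = 3×3 + 2
3 = 1×2 + 1
2 = 2×1 + 0
Back-substitute:
1 = 3 − 2
1 = −11 + 4·3
1 = 4·7560 − 2749·11
So 11·(-2749) ≡ 1 (mod 7560), hence d ≡ -2749 ≡ 4811 (mod 7560).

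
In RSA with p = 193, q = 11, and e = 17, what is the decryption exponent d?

113

φ(n) = (p−1)(q−1) = 192·10 = 1920.
Need d with 17·d ≡ 1 (mod 1920). Apply the extended Euclidean algorithm:
1920 = 112*17 + 16
17 = 1*16 + 1
16 = 16*1 + 0
Back-substitute:
1 = 17 − 16
1 = −1920 + 113·17
So 17·113 ≡ 1 (mod 1920), hence d = 113.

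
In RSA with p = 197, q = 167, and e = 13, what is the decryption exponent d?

22525

φ(n) = (p−1)(q−1) = 196·166 = 32536.
Need d with 13·d ≡ 1 (mod 32536). Apply the extended Euclidean algorithm:
32536 = 2502·13 + 10
13 = 1·10 + 3
10 = 3·3 + 1
3 = 3·1 + 0
Back-substitute:
1 = 10 − 3·3
1 = −3·13 + 4·10
1 = 4·32536 − 10011·13
So 13·(-10011) ≡ 1 (mod 32536), hence d ≡ -10011 ≡ 22525 (mod 32536).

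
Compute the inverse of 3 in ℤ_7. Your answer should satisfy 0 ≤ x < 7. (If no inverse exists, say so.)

Apply the Euclidean algorithm to 7 and 3:
7 = 2×3 + 1
3 = 3×1 + 0
gcd = 1, so the inverse exists. Back-substitute:
1 = 7 − 2·3
So 3·(-2) ≡ 1 (mod 7), and -2 ≡ 5 (mod 7).

5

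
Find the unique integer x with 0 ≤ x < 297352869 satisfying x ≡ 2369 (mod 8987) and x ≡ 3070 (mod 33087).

6455035

Write x = 2369 + 8987·k. Then 8987·k ≡ 3070 − 2369 ≡ 701 (mod 33087).
Need 8987⁻¹ mod 33087. Extended Euclid on (33087, 8987):
33087 = 3×8987 + 6126
8987 = 1×6126 + 2861
6126 = 2×2861 + 404
2861 = 7×404 + 33
404 = 12×33 + 8
33 = 4×8 + 1
8 = 8×1 + 0
Back-substitute:
1 = 33 − 4·8
1 = −4·404 + 49·33
1 = 49·2861 − 347·404
1 = −347·6126 + 743·2861
1 = 743·8987 − 1090·6126
1 = −1090·33087 + 4013·8987
8987⁻¹ ≡ 4013 (mod 33087), so k ≡ 4013·701 ≡ 718 (mod 33087).
x = 2369 + 8987·718 = 6455035.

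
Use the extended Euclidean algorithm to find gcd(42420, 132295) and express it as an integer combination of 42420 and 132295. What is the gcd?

Apply Euclid's algorithm to 132295 and 42420:
132295 = 3·42420 + 5035
42420 = 8·5035 + 2140
5035 = 2·2140 + 755
2140 = 2·755 + 630
755 = 1·630 + 125
630 = 5·125 + 5
125 = 25·5 + 0
gcd(42420, 132295) = 5.
Back-substituting:
5 = 630 − 5·125
5 = −5·755 + 6·630
5 = 6·2140 − 17·755
5 = −17·5035 + 40·2140
5 = 40·42420 − 337·5035
5 = −337·132295 + 1051·42420
So 5 = (-337)·132295 + (1051)·42420.

5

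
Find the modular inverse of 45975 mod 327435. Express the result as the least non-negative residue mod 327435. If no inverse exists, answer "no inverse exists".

Compute gcd(45975, 327435):
327435 = 7*45975 + 5610
45975 = 8*5610 + 1095
5610 = 5*1095 + 135
1095 = 8*135 + 15
135 = 9*15 + 0
The gcd is 15, not 1, hence no inverse exists.

no inverse exists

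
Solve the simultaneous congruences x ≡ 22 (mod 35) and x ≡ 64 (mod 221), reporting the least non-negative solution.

6252

Write x = 22 + 35·k. Then 35·k ≡ 64 − 22 ≡ 42 (mod 221).
Need 35⁻¹ mod 221. Extended Euclid on (221, 35):
221 = 6×35 + 11
35 = 3×11 + 2
11 = 5×2 + 1
2 = 2×1 + 0
Back-substitute:
1 = 11 − 5·2
1 = −5·35 + 16·11
1 = 16·221 − 101·35
35⁻¹ ≡ 120 (mod 221), so k ≡ 120·42 ≡ 178 (mod 221).
x = 22 + 35·178 = 6252.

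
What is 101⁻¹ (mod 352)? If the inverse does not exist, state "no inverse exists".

237

Apply the Euclidean algorithm to 352 and 101:
352 = 3×101 + 49
101 = 2×49 + 3
49 = 16×3 + 1
3 = 3×1 + 0
Since gcd(101, 352) = 1, back-substitute to write 1 as a combination:
1 = 49 − 16·3
1 = −16·101 + 33·49
1 = 33·352 − 115·101
So 101·(-115) ≡ 1 (mod 352), and -115 ≡ 237 (mod 352).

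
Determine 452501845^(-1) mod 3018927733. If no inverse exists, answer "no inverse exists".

2041605056

gcd(3018927733, 452501845) by repeated division:
3018927733 = 6·452501845 + 303916663
452501845 = 1·303916663 + 148585182
303916663 = 2·148585182 + 6746299
148585182 = 22·6746299 + 166604
6746299 = 40·166604 + 82139
166604 = 2·82139 + 2326
82139 = 35·2326 + 729
2326 = 3·729 + 139
729 = 5·139 + 34
139 = 4·34 + 3
34 = 11·3 + 1
3 = 3·1 + 0
gcd = 1, so the inverse exists. Back-substitute:
1 = 34 − 11·3
1 = −11·139 + 45·34
1 = 45·729 − 236·139
1 = −236·2326 + 753·729
1 = 753·82139 − 26591·2326
1 = −26591·166604 + 53935·82139
1 = 53935·6746299 − 2183991·166604
1 = −2183991·148585182 + 48101737·6746299
1 = 48101737·303916663 − 98387465·148585182
1 = −98387465·452501845 + 146489202·303916663
1 = 146489202·3018927733 − 977322677·452501845
So 452501845·(-977322677) ≡ 1 (mod 3018927733), and -977322677 ≡ 2041605056 (mod 3018927733).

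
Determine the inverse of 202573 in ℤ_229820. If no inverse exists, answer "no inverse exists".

99057

Run Euclid on (229820, 202573):
229820 = 1*202573 + 27247
202573 = 7*27247 + 11844
27247 = 2*11844 + 3559
11844 = 3*3559 + 1167
3559 = 3*1167 + 58
1167 = 20*58 + 7
58 = 8*7 + 2
7 = 3*2 + 1
2 = 2*1 + 0
Since gcd(202573, 229820) = 1, back-substitute to write 1 as a combination:
1 = 7 − 3·2
1 = −3·58 + 25·7
1 = 25·1167 − 503·58
1 = −503·3559 + 1534·1167
1 = 1534·11844 − 5105·3559
1 = −5105·27247 + 11744·11844
1 = 11744·202573 − 87313·27247
1 = −87313·229820 + 99057·202573
So 202573·99057 ≡ 1 (mod 229820).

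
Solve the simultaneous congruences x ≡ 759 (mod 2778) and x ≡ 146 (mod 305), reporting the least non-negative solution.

539691

Write x = 759 + 2778·k. Then 2778·k ≡ 146 − 759 ≡ 302 (mod 305).
Need 2778⁻¹ mod 305. Extended Euclid on (305, 33):
305 = 9×33 + 8
33 = 4×8 + 1
8 = 8×1 + 0
Back-substitute:
1 = 33 − 4·8
1 = −4·305 + 37·33
2778⁻¹ ≡ 37 (mod 305), so k ≡ 37·302 ≡ 194 (mod 305).
x = 759 + 2778·194 = 539691.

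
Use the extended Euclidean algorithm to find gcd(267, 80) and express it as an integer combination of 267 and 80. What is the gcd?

Repeated division:
267 = 3×80 + 27
80 = 2×27 + 26
27 = 1×26 + 1
26 = 26×1 + 0
gcd(267, 80) = 1.
Back-substituting:
1 = 27 − 26
1 = −80 + 3·27
1 = 3·267 − 10·80
So 1 = (3)·267 + (-10)·80.

1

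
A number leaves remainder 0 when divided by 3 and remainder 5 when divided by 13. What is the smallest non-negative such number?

Write x = 0 + 3·k. Then 3·k ≡ 5 − 0 ≡ 5 (mod 13).
Need 3⁻¹ mod 13. Extended Euclid on (13, 3):
13 = 4·3 + 1
3 = 3·1 + 0
Back-substitute:
1 = 13 − 4·3
3⁻¹ ≡ 9 (mod 13), so k ≡ 9·5 ≡ 6 (mod 13).
x = 0 + 3·6 = 18.

18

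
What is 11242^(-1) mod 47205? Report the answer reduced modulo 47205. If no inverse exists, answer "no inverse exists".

3313

Run Euclid on (47205, 11242):
47205 = 4·11242 + 2237
11242 = 5·2237 + 57
2237 = 39·57 + 14
57 = 4·14 + 1
14 = 14·1 + 0
gcd = 1, so the inverse exists. Back-substitute:
1 = 57 − 4·14
1 = −4·2237 + 157·57
1 = 157·11242 − 789·2237
1 = −789·47205 + 3313·11242
So 11242·3313 ≡ 1 (mod 47205).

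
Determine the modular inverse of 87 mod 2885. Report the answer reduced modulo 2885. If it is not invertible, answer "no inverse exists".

Extended Euclidean algorithm:
2885 = 33×87 + 14
87 = 6×14 + 3
14 = 4×3 + 2
3 = 1×2 + 1
2 = 2×1 + 0
The gcd is 1. Working backward:
1 = 3 − 2
1 = −14 + 5·3
1 = 5·87 − 31·14
1 = −31·2885 + 1028·87
So 87·1028 ≡ 1 (mod 2885).

1028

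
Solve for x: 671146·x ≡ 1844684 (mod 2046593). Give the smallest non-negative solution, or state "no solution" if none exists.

780631

First find gcd(671146, 2046593):
2046593 = 3·671146 + 33155
671146 = 20·33155 + 8046
33155 = 4·8046 + 971
8046 = 8·971 + 278
971 = 3·278 + 137
278 = 2·137 + 4
137 = 34·4 + 1
4 = 4·1 + 0
gcd = 1, so a unique solution mod 2046593 exists.
Back-substitute for the Bézout coefficients:
1 = 137 − 34·4
1 = −34·278 + 69·137
1 = 69·971 − 241·278
1 = −241·8046 + 1997·971
1 = 1997·33155 − 8229·8046
1 = −8229·671146 + 166577·33155
1 = 166577·2046593 − 507960·671146
So 671146·(-507960) ≡ 1 (mod 2046593), giving 671146⁻¹ ≡ 1538633.
x ≡ 671146⁻¹·1844684 ≡ 1538633·1844684 ≡ 780631 (mod 2046593).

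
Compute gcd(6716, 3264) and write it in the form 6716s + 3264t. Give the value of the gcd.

4

Repeated division:
6716 = 2*3264 + 188
3264 = 17*188 + 68
188 = 2*68 + 52
68 = 1*52 + 16
52 = 3*16 + 4
16 = 4*4 + 0
gcd(6716, 3264) = 4.
Express as a combination:
4 = 52 − 3·16
4 = −3·68 + 4·52
4 = 4·188 − 11·68
4 = −11·3264 + 191·188
4 = 191·6716 − 393·3264
So 4 = (191)·6716 + (-393)·3264.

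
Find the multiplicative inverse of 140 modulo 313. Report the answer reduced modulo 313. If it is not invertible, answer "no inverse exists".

Extended Euclidean algorithm:
313 = 2×140 + 33
140 = 4×33 + 8
33 = 4×8 + 1
8 = 8×1 + 0
gcd = 1, so the inverse exists. Back-substitute:
1 = 33 − 4·8
1 = −4·140 + 17·33
1 = 17·313 − 38·140
Hence 140⁻¹ ≡ -38 ≡ 275 (mod 313).

275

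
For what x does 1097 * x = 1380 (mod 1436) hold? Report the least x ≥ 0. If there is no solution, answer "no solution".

First find gcd(1097, 1436):
1436 = 1·1097 + 339
1097 = 3·339 + 80
339 = 4·80 + 19
80 = 4·19 + 4
19 = 4·4 + 3
4 = 1·3 + 1
3 = 3·1 + 0
gcd = 1, so a unique solution mod 1436 exists.
Back-substitute for the Bézout coefficients:
1 = 4 − 3
1 = −19 + 5·4
1 = 5·80 − 21·19
1 = −21·339 + 89·80
1 = 89·1097 − 288·339
1 = −288·1436 + 377·1097
So 1097·(377) ≡ 1 (mod 1436), giving 1097⁻¹ ≡ 377.
x ≡ 1097⁻¹·1380 ≡ 377·1380 ≡ 428 (mod 1436).

428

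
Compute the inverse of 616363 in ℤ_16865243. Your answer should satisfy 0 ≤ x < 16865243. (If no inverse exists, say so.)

12694484

Apply the Euclidean algorithm to 16865243 and 616363:
16865243 = 27·616363 + 223442
616363 = 2·223442 + 169479
223442 = 1·169479 + 53963
169479 = 3·53963 + 7590
53963 = 7·7590 + 833
7590 = 9·833 + 93
833 = 8·93 + 89
93 = 1·89 + 4
89 = 22·4 + 1
4 = 4·1 + 0
Since gcd(616363, 16865243) = 1, back-substitute to write 1 as a combination:
1 = 89 − 22·4
1 = −22·93 + 23·89
1 = 23·833 − 206·93
1 = −206·7590 + 1877·833
1 = 1877·53963 − 13345·7590
1 = −13345·169479 + 41912·53963
1 = 41912·223442 − 55257·169479
1 = −55257·616363 + 152426·223442
1 = 152426·16865243 − 4170759·616363
Hence 616363⁻¹ ≡ -4170759 ≡ 12694484 (mod 16865243).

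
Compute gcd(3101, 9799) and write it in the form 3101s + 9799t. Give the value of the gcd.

Apply Euclid's algorithm to 9799 and 3101:
9799 = 3*3101 + 496
3101 = 6*496 + 125
496 = 3*125 + 121
125 = 1*121 + 4
121 = 30*4 + 1
4 = 4*1 + 0
gcd(3101, 9799) = 1.
Back-substituting:
1 = 121 − 30·4
1 = −30·125 + 31·121
1 = 31·496 − 123·125
1 = −123·3101 + 769·496
1 = 769·9799 − 2430·3101
So 1 = (769)·9799 + (-2430)·3101.

1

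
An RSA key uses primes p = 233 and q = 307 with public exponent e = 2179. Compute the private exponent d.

φ(n) = (p−1)(q−1) = 232·306 = 70992.
Need d with 2179·d ≡ 1 (mod 70992). Apply the extended Euclidean algorithm:
70992 = 32*2179 + 1264
2179 = 1*1264 + 915
1264 = 1*915 + 349
915 = 2*349 + 217
349 = 1*217 + 132
217 = 1*132 + 85
132 = 1*85 + 47
85 = 1*47 + 38
47 = 1*38 + 9
38 = 4*9 + 2
9 = 4*2 + 1
2 = 2*1 + 0
Back-substitute:
1 = 9 − 4·2
1 = −4·38 + 17·9
1 = 17·47 − 21·38
1 = −21·85 + 38·47
1 = 38·132 − 59·85
1 = −59·217 + 97·132
1 = 97·349 − 156·217
1 = −156·915 + 409·349
1 = 409·1264 − 565·915
1 = −565·2179 + 974·1264
1 = 974·70992 − 31733·2179
So 2179·(-31733) ≡ 1 (mod 70992), hence d ≡ -31733 ≡ 39259 (mod 70992).

39259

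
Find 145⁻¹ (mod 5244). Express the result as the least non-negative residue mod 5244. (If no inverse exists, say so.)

Extended Euclidean algorithm:
5244 = 36·145 + 24
145 = 6·24 + 1
24 = 24·1 + 0
Since gcd(145, 5244) = 1, back-substitute to write 1 as a combination:
1 = 145 − 6·24
1 = −6·5244 + 217·145
So 145·217 ≡ 1 (mod 5244).

217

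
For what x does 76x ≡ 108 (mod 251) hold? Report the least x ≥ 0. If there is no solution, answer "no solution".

226

First find gcd(76, 251):
251 = 3×76 + 23
76 = 3×23 + 7
23 = 3×7 + 2
7 = 3×2 + 1
2 = 2×1 + 0
gcd = 1, so a unique solution mod 251 exists.
Back-substitute for the Bézout coefficients:
1 = 7 − 3·2
1 = −3·23 + 10·7
1 = 10·76 − 33·23
1 = −33·251 + 109·76
So 76·(109) ≡ 1 (mod 251), giving 76⁻¹ ≡ 109.
x ≡ 76⁻¹·108 ≡ 109·108 ≡ 226 (mod 251).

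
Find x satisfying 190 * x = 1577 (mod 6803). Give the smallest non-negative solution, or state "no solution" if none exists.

First find gcd(190, 6803):
6803 = 35·190 + 153
190 = 1·153 + 37
153 = 4·37 + 5
37 = 7·5 + 2
5 = 2·2 + 1
2 = 2·1 + 0
gcd = 1, so a unique solution mod 6803 exists.
Back-substitute for the Bézout coefficients:
1 = 5 − 2·2
1 = −2·37 + 15·5
1 = 15·153 − 62·37
1 = −62·190 + 77·153
1 = 77·6803 − 2757·190
So 190·(-2757) ≡ 1 (mod 6803), giving 190⁻¹ ≡ 4046.
x ≡ 190⁻¹·1577 ≡ 4046·1577 ≡ 6131 (mod 6803).

6131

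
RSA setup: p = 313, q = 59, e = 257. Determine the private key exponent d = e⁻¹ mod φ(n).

5633

φ(n) = (p−1)(q−1) = 312·58 = 18096.
Need d with 257·d ≡ 1 (mod 18096). Apply the extended Euclidean algorithm:
18096 = 70·257 + 106
257 = 2·106 + 45
106 = 2·45 + 16
45 = 2·16 + 13
16 = 1·13 + 3
13 = 4·3 + 1
3 = 3·1 + 0
Back-substitute:
1 = 13 − 4·3
1 = −4·16 + 5·13
1 = 5·45 − 14·16
1 = −14·106 + 33·45
1 = 33·257 − 80·106
1 = −80·18096 + 5633·257
So 257·5633 ≡ 1 (mod 18096), hence d = 5633.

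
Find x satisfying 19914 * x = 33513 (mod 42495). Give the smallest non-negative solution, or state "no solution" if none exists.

First find gcd(19914, 42495):
42495 = 2×19914 + 2667
19914 = 7×2667 + 1245
2667 = 2×1245 + 177
1245 = 7×177 + 6
177 = 29×6 + 3
6 = 2×3 + 0
gcd = 3 and 3 | 33513, so solutions exist. Divide through by 3: 6638x ≡ 11171 (mod 14165).
Now find 6638⁻¹ mod 14165:
14165 = 2*6638 + 889
6638 = 7*889 + 415
889 = 2*415 + 59
415 = 7*59 + 2
59 = 29*2 + 1
2 = 2*1 + 0
Back-substitute:
1 = 59 − 29·2
1 = −29·415 + 204·59
1 = 204·889 − 437·415
1 = −437·6638 + 3263·889
1 = 3263·14165 − 6963·6638
So 6638·(-6963) ≡ 1 (mod 14165), i.e. 6638⁻¹ ≡ 7202.
Then x ≡ 7202·11171 ≡ 10507 (mod 14165); the smallest non-negative solution is x = 10507.

10507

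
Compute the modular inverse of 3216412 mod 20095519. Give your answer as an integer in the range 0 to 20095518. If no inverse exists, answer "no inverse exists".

gcd(20095519, 3216412) by repeated division:
20095519 = 6×3216412 + 797047
3216412 = 4×797047 + 28224
797047 = 28×28224 + 6775
28224 = 4×6775 + 1124
6775 = 6×1124 + 31
1124 = 36×31 + 8
31 = 3×8 + 7
8 = 1×7 + 1
7 = 7×1 + 0
gcd = 1, so the inverse exists. Back-substitute:
1 = 8 − 7
1 = −31 + 4·8
1 = 4·1124 − 145·31
1 = −145·6775 + 874·1124
1 = 874·28224 − 3641·6775
1 = −3641·797047 + 102822·28224
1 = 102822·3216412 − 414929·797047
1 = −414929·20095519 + 2592396·3216412
So 3216412·2592396 ≡ 1 (mod 20095519).

2592396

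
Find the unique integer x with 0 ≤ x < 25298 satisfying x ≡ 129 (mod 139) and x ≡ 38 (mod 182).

12778

Write x = 129 + 139·k. Then 139·k ≡ 38 − 129 ≡ 91 (mod 182).
Need 139⁻¹ mod 182. Extended Euclid on (182, 139):
182 = 1·139 + 43
139 = 3·43 + 10
43 = 4·10 + 3
10 = 3·3 + 1
3 = 3·1 + 0
Back-substitute:
1 = 10 − 3·3
1 = −3·43 + 13·10
1 = 13·139 − 42·43
1 = −42·182 + 55·139
139⁻¹ ≡ 55 (mod 182), so k ≡ 55·91 ≡ 91 (mod 182).
x = 129 + 139·91 = 12778.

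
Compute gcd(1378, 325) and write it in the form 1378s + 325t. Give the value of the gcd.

Repeated division:
1378 = 4*325 + 78
325 = 4*78 + 13
78 = 6*13 + 0
gcd(1378, 325) = 13.
Back-substituting:
13 = 325 − 4·78
13 = −4·1378 + 17·325
So 13 = (-4)·1378 + (17)·325.

13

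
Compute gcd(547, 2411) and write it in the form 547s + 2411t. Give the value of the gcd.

1

Repeated division:
2411 = 4*547 + 223
547 = 2*223 + 101
223 = 2*101 + 21
101 = 4*21 + 17
21 = 1*17 + 4
17 = 4*4 + 1
4 = 4*1 + 0
gcd(547, 2411) = 1.
Working backward:
1 = 17 − 4·4
1 = −4·21 + 5·17
1 = 5·101 − 24·21
1 = −24·223 + 53·101
1 = 53·547 − 130·223
1 = −130·2411 + 573·547
So 1 = (-130)·2411 + (573)·547.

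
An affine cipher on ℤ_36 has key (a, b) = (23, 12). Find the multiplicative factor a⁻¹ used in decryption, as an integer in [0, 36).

Extended Euclidean algorithm:
36 = 1·23 + 13
23 = 1·13 + 10
13 = 1·10 + 3
10 = 3·3 + 1
3 = 3·1 + 0
Since gcd(23, 36) = 1, back-substitute to write 1 as a combination:
1 = 10 − 3·3
1 = −3·13 + 4·10
1 = 4·23 − 7·13
1 = −7·36 + 11·23
So 23·11 ≡ 1 (mod 36).

11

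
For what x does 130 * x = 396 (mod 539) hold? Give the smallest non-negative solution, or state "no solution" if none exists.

First find gcd(130, 539):
539 = 4*130 + 19
130 = 6*19 + 16
19 = 1*16 + 3
16 = 5*3 + 1
3 = 3*1 + 0
gcd = 1, so a unique solution mod 539 exists.
Back-substitute for the Bézout coefficients:
1 = 16 − 5·3
1 = −5·19 + 6·16
1 = 6·130 − 41·19
1 = −41·539 + 170·130
So 130·(170) ≡ 1 (mod 539), giving 130⁻¹ ≡ 170.
x ≡ 130⁻¹·396 ≡ 170·396 ≡ 484 (mod 539).

484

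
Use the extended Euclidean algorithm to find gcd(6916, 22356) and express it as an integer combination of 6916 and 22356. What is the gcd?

4

Repeated division:
22356 = 3×6916 + 1608
6916 = 4×1608 + 484
1608 = 3×484 + 156
484 = 3×156 + 16
156 = 9×16 + 12
16 = 1×12 + 4
12 = 3×4 + 0
gcd(6916, 22356) = 4.
Back-substituting:
4 = 16 − 12
4 = −156 + 10·16
4 = 10·484 − 31·156
4 = −31·1608 + 103·484
4 = 103·6916 − 443·1608
4 = −443·22356 + 1432·6916
So 4 = (-443)·22356 + (1432)·6916.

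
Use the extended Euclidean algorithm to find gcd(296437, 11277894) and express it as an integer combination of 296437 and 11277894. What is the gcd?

1

Apply Euclid's algorithm to 11277894 and 296437:
11277894 = 38×296437 + 13288
296437 = 22×13288 + 4101
13288 = 3×4101 + 985
4101 = 4×985 + 161
985 = 6×161 + 19
161 = 8×19 + 9
19 = 2×9 + 1
9 = 9×1 + 0
gcd(296437, 11277894) = 1.
Back-substituting:
1 = 19 − 2·9
1 = −2·161 + 17·19
1 = 17·985 − 104·161
1 = −104·4101 + 433·985
1 = 433·13288 − 1403·4101
1 = −1403·296437 + 31299·13288
1 = 31299·11277894 − 1190765·296437
So 1 = (31299)·11277894 + (-1190765)·296437.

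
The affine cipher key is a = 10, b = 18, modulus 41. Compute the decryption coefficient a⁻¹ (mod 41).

37

Apply the Euclidean algorithm to 41 and 10:
41 = 4*10 + 1
10 = 10*1 + 0
gcd = 1, so the inverse exists. Back-substitute:
1 = 41 − 4·10
Hence 10⁻¹ ≡ -4 ≡ 37 (mod 41).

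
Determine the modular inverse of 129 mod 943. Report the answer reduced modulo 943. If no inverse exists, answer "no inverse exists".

gcd(943, 129) by repeated division:
943 = 7·129 + 40
129 = 3·40 + 9
40 = 4·9 + 4
9 = 2·4 + 1
4 = 4·1 + 0
gcd = 1, so the inverse exists. Back-substitute:
1 = 9 − 2·4
1 = −2·40 + 9·9
1 = 9·129 − 29·40
1 = −29·943 + 212·129
So 129·212 ≡ 1 (mod 943).

212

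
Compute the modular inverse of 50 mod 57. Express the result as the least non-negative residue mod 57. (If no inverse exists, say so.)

Extended Euclidean algorithm:
57 = 1×50 + 7
50 = 7×7 + 1
7 = 7×1 + 0
The gcd is 1. Working backward:
1 = 50 − 7·7
1 = −7·57 + 8·50
So 50·8 ≡ 1 (mod 57).

8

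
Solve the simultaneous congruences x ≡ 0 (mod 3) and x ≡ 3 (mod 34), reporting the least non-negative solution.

3

Write x = 0 + 3·k. Then 3·k ≡ 3 − 0 ≡ 3 (mod 34).
Need 3⁻¹ mod 34. Extended Euclid on (34, 3):
34 = 11×3 + 1
3 = 3×1 + 0
Back-substitute:
1 = 34 − 11·3
3⁻¹ ≡ 23 (mod 34), so k ≡ 23·3 ≡ 1 (mod 34).
x = 0 + 3·1 = 3.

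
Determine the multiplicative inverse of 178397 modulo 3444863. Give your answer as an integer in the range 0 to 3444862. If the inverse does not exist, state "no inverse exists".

Extended Euclidean algorithm:
3444863 = 19·178397 + 55320
178397 = 3·55320 + 12437
55320 = 4·12437 + 5572
12437 = 2·5572 + 1293
5572 = 4·1293 + 400
1293 = 3·400 + 93
400 = 4·93 + 28
93 = 3·28 + 9
28 = 3·9 + 1
9 = 9·1 + 0
gcd = 1, so the inverse exists. Back-substitute:
1 = 28 − 3·9
1 = −3·93 + 10·28
1 = 10·400 − 43·93
1 = −43·1293 + 139·400
1 = 139·5572 − 599·1293
1 = −599·12437 + 1337·5572
1 = 1337·55320 − 5947·12437
1 = −5947·178397 + 19178·55320
1 = 19178·3444863 − 370329·178397
Thus 178397·(-370329) ≡ 1 (mod 3444863); reducing, -370329 mod 3444863 = 3074534.

3074534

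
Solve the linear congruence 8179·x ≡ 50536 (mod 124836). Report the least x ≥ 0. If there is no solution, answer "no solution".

First find gcd(8179, 124836):
124836 = 15*8179 + 2151
8179 = 3*2151 + 1726
2151 = 1*1726 + 425
1726 = 4*425 + 26
425 = 16*26 + 9
26 = 2*9 + 8
9 = 1*8 + 1
8 = 8*1 + 0
gcd = 1, so a unique solution mod 124836 exists.
Back-substitute for the Bézout coefficients:
1 = 9 − 8
1 = −26 + 3·9
1 = 3·425 − 49·26
1 = −49·1726 + 199·425
1 = 199·2151 − 248·1726
1 = −248·8179 + 943·2151
1 = 943·124836 − 14393·8179
So 8179·(-14393) ≡ 1 (mod 124836), giving 8179⁻¹ ≡ 110443.
x ≡ 8179⁻¹·50536 ≡ 110443·50536 ≡ 54724 (mod 124836).

54724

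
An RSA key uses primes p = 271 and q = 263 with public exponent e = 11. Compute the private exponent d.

φ(n) = (p−1)(q−1) = 270·262 = 70740.
Need d with 11·d ≡ 1 (mod 70740). Apply the extended Euclidean algorithm:
70740 = 6430×11 + 10
11 = 1×10 + 1
10 = 10×1 + 0
Back-substitute:
1 = 11 − 10
1 = −70740 + 6431·11
So 11·6431 ≡ 1 (mod 70740), hence d = 6431.

6431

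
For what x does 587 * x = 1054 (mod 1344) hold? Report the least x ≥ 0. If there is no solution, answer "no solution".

First find gcd(587, 1344):
1344 = 2×587 + 170
587 = 3×170 + 77
170 = 2×77 + 16
77 = 4×16 + 13
16 = 1×13 + 3
13 = 4×3 + 1
3 = 3×1 + 0
gcd = 1, so a unique solution mod 1344 exists.
Back-substitute for the Bézout coefficients:
1 = 13 − 4·3
1 = −4·16 + 5·13
1 = 5·77 − 24·16
1 = −24·170 + 53·77
1 = 53·587 − 183·170
1 = −183·1344 + 419·587
So 587·(419) ≡ 1 (mod 1344), giving 587⁻¹ ≡ 419.
x ≡ 587⁻¹·1054 ≡ 419·1054 ≡ 794 (mod 1344).

794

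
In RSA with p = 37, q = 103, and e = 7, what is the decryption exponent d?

φ(n) = (p−1)(q−1) = 36·102 = 3672.
Need d with 7·d ≡ 1 (mod 3672). Apply the extended Euclidean algorithm:
3672 = 524·7 + 4
7 = 1·4 + 3
4 = 1·3 + 1
3 = 3·1 + 0
Back-substitute:
1 = 4 − 3
1 = −7 + 2·4
1 = 2·3672 − 1049·7
So 7·(-1049) ≡ 1 (mod 3672), hence d ≡ -1049 ≡ 2623 (mod 3672).

2623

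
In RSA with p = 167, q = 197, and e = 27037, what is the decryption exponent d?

10869

φ(n) = (p−1)(q−1) = 166·196 = 32536.
Need d with 27037·d ≡ 1 (mod 32536). Apply the extended Euclidean algorithm:
32536 = 1·27037 + 5499
27037 = 4·5499 + 5041
5499 = 1·5041 + 458
5041 = 11·458 + 3
458 = 152·3 + 2
3 = 1·2 + 1
2 = 2·1 + 0
Back-substitute:
1 = 3 − 2
1 = −458 + 153·3
1 = 153·5041 − 1684·458
1 = −1684·5499 + 1837·5041
1 = 1837·27037 − 9032·5499
1 = −9032·32536 + 10869·27037
So 27037·10869 ≡ 1 (mod 32536), hence d = 10869.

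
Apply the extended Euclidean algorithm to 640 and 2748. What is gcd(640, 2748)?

Euclidean algorithm:
2748 = 4×640 + 188
640 = 3×188 + 76
188 = 2×76 + 36
76 = 2×36 + 4
36 = 9×4 + 0
gcd(640, 2748) = 4.
Express as a combination:
4 = 76 − 2·36
4 = −2·188 + 5·76
4 = 5·640 − 17·188
4 = −17·2748 + 73·640
So 4 = (-17)·2748 + (73)·640.

4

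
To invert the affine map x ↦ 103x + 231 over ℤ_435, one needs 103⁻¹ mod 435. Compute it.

gcd(435, 103) by repeated division:
435 = 4×103 + 23
103 = 4×23 + 11
23 = 2×11 + 1
11 = 11×1 + 0
gcd = 1, so the inverse exists. Back-substitute:
1 = 23 − 2·11
1 = −2·103 + 9·23
1 = 9·435 − 38·103
Thus 103·(-38) ≡ 1 (mod 435); reducing, -38 mod 435 = 397.

397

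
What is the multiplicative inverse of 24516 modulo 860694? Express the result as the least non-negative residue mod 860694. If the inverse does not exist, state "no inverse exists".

no inverse exists

Euclidean algorithm on 860694, 24516:
860694 = 35*24516 + 2634
24516 = 9*2634 + 810
2634 = 3*810 + 204
810 = 3*204 + 198
204 = 1*198 + 6
198 = 33*6 + 0
The gcd is 6, not 1, hence no inverse exists.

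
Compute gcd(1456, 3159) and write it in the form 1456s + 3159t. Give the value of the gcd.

Repeated division:
3159 = 2*1456 + 247
1456 = 5*247 + 221
247 = 1*221 + 26
221 = 8*26 + 13
26 = 2*13 + 0
gcd(1456, 3159) = 13.
Working backward:
13 = 221 − 8·26
13 = −8·247 + 9·221
13 = 9·1456 − 53·247
13 = −53·3159 + 115·1456
So 13 = (-53)·3159 + (115)·1456.

13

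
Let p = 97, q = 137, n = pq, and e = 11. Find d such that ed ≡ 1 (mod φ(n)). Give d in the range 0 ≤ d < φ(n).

φ(n) = (p−1)(q−1) = 96·136 = 13056.
Need d with 11·d ≡ 1 (mod 13056). Apply the extended Euclidean algorithm:
13056 = 1186×11 + 10
11 = 1×10 + 1
10 = 10×1 + 0
Back-substitute:
1 = 11 − 10
1 = −13056 + 1187·11
So 11·1187 ≡ 1 (mod 13056), hence d = 1187.

1187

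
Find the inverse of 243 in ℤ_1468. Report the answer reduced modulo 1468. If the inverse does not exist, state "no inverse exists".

1027

Run Euclid on (1468, 243):
1468 = 6·243 + 10
243 = 24·10 + 3
10 = 3·3 + 1
3 = 3·1 + 0
Since gcd(243, 1468) = 1, back-substitute to write 1 as a combination:
1 = 10 − 3·3
1 = −3·243 + 73·10
1 = 73·1468 − 441·243
So 243·(-441) ≡ 1 (mod 1468), and -441 ≡ 1027 (mod 1468).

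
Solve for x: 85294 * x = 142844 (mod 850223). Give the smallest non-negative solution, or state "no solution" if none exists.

gcd(85294, 850223):
850223 = 9·85294 + 82577
85294 = 1·82577 + 2717
82577 = 30·2717 + 1067
2717 = 2·1067 + 583
1067 = 1·583 + 484
583 = 1·484 + 99
484 = 4·99 + 88
99 = 1·88 + 11
88 = 8·11 + 0
gcd = 11, but 11 ∤ 142844, so the congruence has no solution.

no solution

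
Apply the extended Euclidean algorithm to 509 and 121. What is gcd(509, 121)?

1

Apply Euclid's algorithm to 509 and 121:
509 = 4*121 + 25
121 = 4*25 + 21
25 = 1*21 + 4
21 = 5*4 + 1
4 = 4*1 + 0
gcd(509, 121) = 1.
Back-substituting:
1 = 21 − 5·4
1 = −5·25 + 6·21
1 = 6·121 − 29·25
1 = −29·509 + 122·121
So 1 = (-29)·509 + (122)·121.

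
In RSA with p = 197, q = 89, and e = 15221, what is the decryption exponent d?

φ(n) = (p−1)(q−1) = 196·88 = 17248.
Need d with 15221·d ≡ 1 (mod 17248). Apply the extended Euclidean algorithm:
17248 = 1*15221 + 2027
15221 = 7*2027 + 1032
2027 = 1*1032 + 995
1032 = 1*995 + 37
995 = 26*37 + 33
37 = 1*33 + 4
33 = 8*4 + 1
4 = 4*1 + 0
Back-substitute:
1 = 33 − 8·4
1 = −8·37 + 9·33
1 = 9·995 − 242·37
1 = −242·1032 + 251·995
1 = 251·2027 − 493·1032
1 = −493·15221 + 3702·2027
1 = 3702·17248 − 4195·15221
So 15221·(-4195) ≡ 1 (mod 17248), hence d ≡ -4195 ≡ 13053 (mod 17248).

13053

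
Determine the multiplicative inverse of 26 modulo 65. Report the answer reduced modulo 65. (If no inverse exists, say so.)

no inverse exists

Compute gcd(26, 65):
65 = 2×26 + 13
26 = 2×13 + 0
gcd(26, 65) = 13 ≠ 1, so 26 has no multiplicative inverse modulo 65.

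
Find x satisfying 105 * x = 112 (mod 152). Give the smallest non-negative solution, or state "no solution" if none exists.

72

First find gcd(105, 152):
152 = 1·105 + 47
105 = 2·47 + 11
47 = 4·11 + 3
11 = 3·3 + 2
3 = 1·2 + 1
2 = 2·1 + 0
gcd = 1, so a unique solution mod 152 exists.
Back-substitute for the Bézout coefficients:
1 = 3 − 2
1 = −11 + 4·3
1 = 4·47 − 17·11
1 = −17·105 + 38·47
1 = 38·152 − 55·105
So 105·(-55) ≡ 1 (mod 152), giving 105⁻¹ ≡ 97.
x ≡ 105⁻¹·112 ≡ 97·112 ≡ 72 (mod 152).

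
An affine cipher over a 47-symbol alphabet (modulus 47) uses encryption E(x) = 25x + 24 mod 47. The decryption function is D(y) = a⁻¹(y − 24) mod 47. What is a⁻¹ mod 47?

Apply the Euclidean algorithm to 47 and 25:
47 = 1·25 + 22
25 = 1·22 + 3
22 = 7·3 + 1
3 = 3·1 + 0
The gcd is 1. Working backward:
1 = 22 − 7·3
1 = −7·25 + 8·22
1 = 8·47 − 15·25
Hence 25⁻¹ ≡ -15 ≡ 32 (mod 47).

32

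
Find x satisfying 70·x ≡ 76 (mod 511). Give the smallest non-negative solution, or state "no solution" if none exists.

gcd(70, 511):
511 = 7*70 + 21
70 = 3*21 + 7
21 = 3*7 + 0
gcd = 7, but 7 ∤ 76, so the congruence has no solution.

no solution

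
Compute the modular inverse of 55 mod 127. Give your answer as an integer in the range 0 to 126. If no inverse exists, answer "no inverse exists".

97

gcd(127, 55) by repeated division:
127 = 2×55 + 17
55 = 3×17 + 4
17 = 4×4 + 1
4 = 4×1 + 0
The gcd is 1. Working backward:
1 = 17 − 4·4
1 = −4·55 + 13·17
1 = 13·127 − 30·55
So 55·(-30) ≡ 1 (mod 127), and -30 ≡ 97 (mod 127).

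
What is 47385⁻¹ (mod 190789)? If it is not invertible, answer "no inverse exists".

168487

Run Euclid on (190789, 47385):
190789 = 4×47385 + 1249
47385 = 37×1249 + 1172
1249 = 1×1172 + 77
1172 = 15×77 + 17
77 = 4×17 + 9
17 = 1×9 + 8
9 = 1×8 + 1
8 = 8×1 + 0
The gcd is 1. Working backward:
1 = 9 − 8
1 = −17 + 2·9
1 = 2·77 − 9·17
1 = −9·1172 + 137·77
1 = 137·1249 − 146·1172
1 = −146·47385 + 5539·1249
1 = 5539·190789 − 22302·47385
So 47385·(-22302) ≡ 1 (mod 190789), and -22302 ≡ 168487 (mod 190789).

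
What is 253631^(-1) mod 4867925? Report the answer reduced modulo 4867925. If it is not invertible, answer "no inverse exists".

1090946

Apply the Euclidean algorithm to 4867925 and 253631:
4867925 = 19×253631 + 48936
253631 = 5×48936 + 8951
48936 = 5×8951 + 4181
8951 = 2×4181 + 589
4181 = 7×589 + 58
589 = 10×58 + 9
58 = 6×9 + 4
9 = 2×4 + 1
4 = 4×1 + 0
gcd = 1, so the inverse exists. Back-substitute:
1 = 9 − 2·4
1 = −2·58 + 13·9
1 = 13·589 − 132·58
1 = −132·4181 + 937·589
1 = 937·8951 − 2006·4181
1 = −2006·48936 + 10967·8951
1 = 10967·253631 − 56841·48936
1 = −56841·4867925 + 1090946·253631
So 253631·1090946 ≡ 1 (mod 4867925).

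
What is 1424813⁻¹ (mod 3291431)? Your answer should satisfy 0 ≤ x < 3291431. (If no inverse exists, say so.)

Euclidean algorithm on 3291431, 1424813:
3291431 = 2*1424813 + 441805
1424813 = 3*441805 + 99398
441805 = 4*99398 + 44213
99398 = 2*44213 + 10972
44213 = 4*10972 + 325
10972 = 33*325 + 247
325 = 1*247 + 78
247 = 3*78 + 13
78 = 6*13 + 0
The gcd is 13, not 1, hence no inverse exists.

no inverse exists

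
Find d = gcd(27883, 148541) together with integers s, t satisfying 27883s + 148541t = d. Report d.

1

Repeated division:
148541 = 5×27883 + 9126
27883 = 3×9126 + 505
9126 = 18×505 + 36
505 = 14×36 + 1
36 = 36×1 + 0
gcd(27883, 148541) = 1.
Express as a combination:
1 = 505 − 14·36
1 = −14·9126 + 253·505
1 = 253·27883 − 773·9126
1 = −773·148541 + 4118·27883
So 1 = (-773)·148541 + (4118)·27883.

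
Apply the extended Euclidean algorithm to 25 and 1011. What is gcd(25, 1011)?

Apply Euclid's algorithm to 1011 and 25:
1011 = 40*25 + 11
25 = 2*11 + 3
11 = 3*3 + 2
3 = 1*2 + 1
2 = 2*1 + 0
gcd(25, 1011) = 1.
Working backward:
1 = 3 − 2
1 = −11 + 4·3
1 = 4·25 − 9·11
1 = −9·1011 + 364·25
So 1 = (-9)·1011 + (364)·25.

1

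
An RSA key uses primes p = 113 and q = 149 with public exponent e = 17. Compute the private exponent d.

15601

φ(n) = (p−1)(q−1) = 112·148 = 16576.
Need d with 17·d ≡ 1 (mod 16576). Apply the extended Euclidean algorithm:
16576 = 975·17 + 1
17 = 17·1 + 0
Back-substitute:
1 = 16576 − 975·17
So 17·(-975) ≡ 1 (mod 16576), hence d ≡ -975 ≡ 15601 (mod 16576).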